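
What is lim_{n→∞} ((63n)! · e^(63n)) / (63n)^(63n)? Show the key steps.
lim = ∞

Stirling: (63n)! ~ sqrt(2π·63n) · (63n/e)^(63n). Hence
  (63n)! · e^(63n) / (63n)^(63n) ~ sqrt(2π·63n) = sqrt(2π·63) · sqrt(n) → ∞.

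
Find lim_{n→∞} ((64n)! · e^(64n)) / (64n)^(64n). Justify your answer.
lim = ∞

Stirling: (64n)! ~ sqrt(2π·64n) · (64n/e)^(64n). Hence
  (64n)! · e^(64n) / (64n)^(64n) ~ sqrt(2π·64n) = sqrt(2π·64) · sqrt(n) → ∞.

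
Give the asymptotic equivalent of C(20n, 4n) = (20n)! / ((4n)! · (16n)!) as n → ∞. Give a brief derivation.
C(20n, 4n) ~ (3125/256)^(4n) · sqrt(5/(8π·4n))

Write N = 4n. Apply Stirling to each factorial:
  (5N)! ~ sqrt(2π·5N) · (5N/e)^(5N),
  N! ~ sqrt(2π N) · (N/e)^N,
  (4N)! ~ sqrt(2π·4N) · (4N/e)^(4N).
The exponential factors combine to (5N)^(5N) / (N^N · (4N)^(4N)) = 5^(5N)/4^(4N) = (5^5/4^4)^N = (3125/256)^N.
The square-root prefactors combine to sqrt(2π·5N) / (sqrt(2π N)·sqrt(2π·4N)) = sqrt(5 / (2π·4·N)) = sqrt(5/(8π·4n)).
Substituting N = 4n: C(20n, 4n) ~ (3125/256)^(4n) · sqrt(5/(8π·4n)).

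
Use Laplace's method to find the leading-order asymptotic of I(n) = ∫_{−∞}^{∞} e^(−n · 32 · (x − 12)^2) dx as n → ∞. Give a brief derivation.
I(n) = sqrt(π/(32n))

Here φ(x) = 32 · (x − 12)^2 has its unique minimum at x* = 12 with φ(x*) = 0 and φ''(x*) = 64. Laplace's method gives
  I(n) ~ e^(−n φ(x*)) · sqrt(2π / (n · φ''(x*))) = sqrt(2π / (64n)) = sqrt(π/(32n)).
This is exact: substituting u = (x − 12)·sqrt(32n) gives I(n) = (1/sqrt(32n)) ∫_{−∞}^{∞} e^(−u^2) du = sqrt(π/(32n)).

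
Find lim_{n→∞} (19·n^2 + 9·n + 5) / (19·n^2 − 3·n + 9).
lim = 19/19 = 1

For large n the leading n^2 terms dominate both numerator and denominator. Dividing top and bottom by n^2, every other term tends to 0, leaving 19/19 = 1.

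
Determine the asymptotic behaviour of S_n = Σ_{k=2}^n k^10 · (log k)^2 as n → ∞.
S_n ~ n^11 · (log n)^2 / 11

By integral comparison, S_n = ∫_1^n x^10 · (log x)^2 dx + O(n^10 · (log n)^2). For the integral, the leading term of ∫_1^n x^10 (log x)^2 dx is n^11/11 · (log n)^2 (by repeated integration by parts; each step lowers the log-exponent and produces a relatively O(1/log n) correction). Hence S_n ~ n^11 · (log n)^2 / 11.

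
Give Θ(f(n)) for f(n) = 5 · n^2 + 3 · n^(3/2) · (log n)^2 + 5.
f(n) ∈ Θ(n^2)

Compare the terms by growth order. For large n, n^a · (log n)^b dominates n^a' · (log n)^b' iff a > a', or (a = a' and b > b'). Ranking the 3 terms shows the dominant one is 5 · n^2. Hence f(n) ∈ Θ(n^2).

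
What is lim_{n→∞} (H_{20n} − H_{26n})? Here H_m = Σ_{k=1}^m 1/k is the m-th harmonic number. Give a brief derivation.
lim = ln(20/26) = ln(10/13)

Euler-Maclaurin gives H_m = ln m + γ + 1/(2m) + O(1/m^2). The γ and O(1/m) terms cancel in the difference:
  H_{20n} − H_{26n} = ln(20n) − ln(26n) + O(1/n) = ln(20/26) + O(1/n).
Hence the limit is ln(20/26) = ln(10/13).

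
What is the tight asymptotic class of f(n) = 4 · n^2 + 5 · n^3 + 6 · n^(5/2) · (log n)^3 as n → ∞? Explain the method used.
f(n) ∈ Θ(n^3)

Compare the terms by growth order. For large n, n^a · (log n)^b dominates n^a' · (log n)^b' iff a > a', or (a = a' and b > b'). Ranking the 3 terms shows the dominant one is 5 · n^3. Hence f(n) ∈ Θ(n^3).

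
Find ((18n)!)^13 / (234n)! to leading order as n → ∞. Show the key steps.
((18n)!)^13/(234n)! ~ ((2π·18n)^(12/2) / sqrt(13)) · 13^(−13·18n)  →  0

Write N = 18n. Stirling: N! ~ sqrt(2π N)(N/e)^N and (13N)! ~ sqrt(2π·13N)·(13N/e)^(13N).
  (N!)^13/(13N)! ~ (2π N)^(13/2) (N/e)^(13N) / [sqrt(2π·13N) (13N/e)^(13N)]
     = (2π N)^(13/2) / sqrt(2π·13N) · (N/(13N))^(13N)
     = (2π N)^((13−1)/2) / sqrt(13) · 13^(−13N).
Since 13^13 > 1, the factor 13^(−13N) decays exponentially, so the ratio → 0. Substituting N = 18n gives the stated form.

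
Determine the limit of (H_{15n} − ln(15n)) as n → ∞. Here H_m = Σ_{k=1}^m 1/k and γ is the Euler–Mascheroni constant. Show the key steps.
lim = γ

By Euler-Maclaurin, H_m = ln m + γ + O(1/m). So
  H_{15n} − ln(15n) = ln(15n) + γ − ln(15n) + O(1/n)
                       = ln(15/15) + γ + O(1/n).
Hence the limit is γ (since ln 1 = 0).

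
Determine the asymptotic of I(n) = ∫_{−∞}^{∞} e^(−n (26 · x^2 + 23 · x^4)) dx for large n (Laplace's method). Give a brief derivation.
I(n) ~ sqrt(π/(26n))

φ(x) = 26 · x^2 + 23 · x^4 has its unique global minimum at x* = 0 (since φ'(x) = 52x + 92x^3 = 0 only at x = 0 for real x with both coefficients positive, and φ → ∞ as |x| → ∞). At x* = 0, φ(0) = 0 and φ''(0) = 52. Laplace's method then gives
  I(n) ~ sqrt(2π / (n · φ''(0))) · e^(−n φ(0)) = sqrt(2π / (52n)) = sqrt(π/(26n)).
The 23 · x^4 term contributes only at subleading order (an O(1/n) relative correction).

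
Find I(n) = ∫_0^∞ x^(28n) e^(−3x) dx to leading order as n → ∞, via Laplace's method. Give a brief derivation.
I(n) ~ (sqrt(2π·28n) / 3) · (28n/(3e))^(28n)

Write the integrand as exp(28n ln x − 3x) and set f(x) = 28n ln x − 3x. Then f'(x) = 28n/x − 3 = 0 at x* = 28n/3, and f''(x*) = −28n/x*^2 = −3^2/(28n). Laplace's method (interior maximum) gives
  I(n) ~ e^(f(x*)) · sqrt(2π / |f''(x*)|)
        = exp(28n ln(28n/3) − 28n) · sqrt(2π · 28n / 3^2)
        = (28n/3)^(28n) e^(−28n) · sqrt(2π·28n) / 3
        = (sqrt(2π·28n) / 3) · (28n/(3e))^(28n).
This matches Γ(28n+1)/3^(28n+1) with Stirling applied to Γ.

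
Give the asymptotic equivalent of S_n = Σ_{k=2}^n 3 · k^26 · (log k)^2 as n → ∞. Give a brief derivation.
S_n ~ n^27 · (log n)^2 / 9

By integral comparison, S_n = ∫_1^n 3 · x^26 · (log x)^2 dx + O(n^26 · (log n)^2). For the integral, the leading term of ∫_1^n x^26 (log x)^2 dx is n^27/27 · (log n)^2 (by repeated integration by parts; each step lowers the log-exponent and produces a relatively O(1/log n) correction). Hence S_n ~ n^27 · (log n)^2 / 9.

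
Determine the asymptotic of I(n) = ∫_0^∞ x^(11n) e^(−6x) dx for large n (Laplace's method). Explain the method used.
I(n) ~ (sqrt(2π·11n) / 6) · (11n/(6e))^(11n)

Write the integrand as exp(11n ln x − 6x) and set f(x) = 11n ln x − 6x. Then f'(x) = 11n/x − 6 = 0 at x* = 11n/6, and f''(x*) = −11n/x*^2 = −6^2/(11n). Laplace's method (interior maximum) gives
  I(n) ~ e^(f(x*)) · sqrt(2π / |f''(x*)|)
        = exp(11n ln(11n/6) − 11n) · sqrt(2π · 11n / 6^2)
        = (11n/6)^(11n) e^(−11n) · sqrt(2π·11n) / 6
        = (sqrt(2π·11n) / 6) · (11n/(6e))^(11n).
This matches Γ(11n+1)/6^(11n+1) with Stirling applied to Γ.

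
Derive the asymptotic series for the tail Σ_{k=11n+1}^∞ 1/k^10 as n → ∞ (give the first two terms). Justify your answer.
Σ_{k>11n} 1/k^10 = 1/(9 · (11n)^9) − 1/(2 · (11n)^10) + O(1/(11n)^11)

Compare to the integral: ∫_{11n}^∞ x^(−10) dx = [−x^(−9)/9]_{11n}^∞ = 1/((10−1)·(11n)^9). The Euler-Maclaurin correction adds −f(11n)/2 = −1/(2·(11n)^10). Euler-Maclaurin then gives
  Σ_{k>11n} 1/k^10 = ∫_{11n}^∞ dx/x^10 − 1/(2·(11n)^10) + O(1/(11n)^11).
(Equivalently this is ζ(10) − Σ_{k≤11n} 1/k^10.)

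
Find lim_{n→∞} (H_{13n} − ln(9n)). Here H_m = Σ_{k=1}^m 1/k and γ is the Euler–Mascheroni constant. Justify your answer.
lim = ln(13/9) + γ

By Euler-Maclaurin, H_m = ln m + γ + O(1/m). So
  H_{13n} − ln(9n) = ln(13n) + γ − ln(9n) + O(1/n)
                       = ln(13/9) + γ + O(1/n).
Hence the limit is ln(13/9) + γ.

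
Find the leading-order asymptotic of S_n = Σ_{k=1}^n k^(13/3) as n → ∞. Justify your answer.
S_n ~ (3/16) · n^(16/3)

Integral comparison: Σ_{k=1}^n k^(13/3) = ∫_0^n x^(13/3) dx + O(n^(13/3)). The integral is n^(1 + 13/3) / (1 + 13/3) = n^((13+3)/3) / ((13+3)/3) = (3/16) · n^(16/3).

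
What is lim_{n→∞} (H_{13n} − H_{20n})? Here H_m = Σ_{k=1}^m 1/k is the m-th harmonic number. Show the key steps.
lim = ln(13/20)

Euler-Maclaurin gives H_m = ln m + γ + 1/(2m) + O(1/m^2). The γ and O(1/m) terms cancel in the difference:
  H_{13n} − H_{20n} = ln(13n) − ln(20n) + O(1/n) = ln(13/20) + O(1/n).
Hence the limit is ln(13/20).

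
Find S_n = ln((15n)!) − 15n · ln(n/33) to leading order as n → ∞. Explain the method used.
S_n ~ 15n · (ln 495 − 1) + O(ln n)

Stirling: ln((15n)!) = 15n ln(15n) − 15n + O(ln n).
  S_n = 15n ln(15n) − 15n − 15n ln(n/33) + O(ln n)
      = 15n ln(15n) − 15n ln n + 15n ln 33 − 15n + O(ln n)
      = 15n ln 15 + 15n ln 33 − 15n + O(ln n)
      = 15n (ln 495 − 1) + O(ln n).
Numerically ln(495) − 1 ≈ 5.2046.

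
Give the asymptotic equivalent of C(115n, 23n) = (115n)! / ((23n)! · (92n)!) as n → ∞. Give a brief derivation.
C(115n, 23n) ~ (3125/256)^(23n) · sqrt(5/(8π·23n))

Write N = 23n. Apply Stirling to each factorial:
  (5N)! ~ sqrt(2π·5N) · (5N/e)^(5N),
  N! ~ sqrt(2π N) · (N/e)^N,
  (4N)! ~ sqrt(2π·4N) · (4N/e)^(4N).
The exponential factors combine to (5N)^(5N) / (N^N · (4N)^(4N)) = 5^(5N)/4^(4N) = (5^5/4^4)^N = (3125/256)^N.
The square-root prefactors combine to sqrt(2π·5N) / (sqrt(2π N)·sqrt(2π·4N)) = sqrt(5 / (2π·4·N)) = sqrt(5/(8π·23n)).
Substituting N = 23n: C(115n, 23n) ~ (3125/256)^(23n) · sqrt(5/(8π·23n)).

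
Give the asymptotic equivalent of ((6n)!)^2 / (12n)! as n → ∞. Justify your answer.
((6n)!)^2/(12n)! ~ ((2π·6n)^(1/2) / sqrt(2)) · 2^(−2·6n)  →  0

Write N = 6n. Stirling: N! ~ sqrt(2π N)(N/e)^N and (2N)! ~ sqrt(2π·2N)·(2N/e)^(2N).
  (N!)^2/(2N)! ~ (2π N)^(2/2) (N/e)^(2N) / [sqrt(2π·2N) (2N/e)^(2N)]
     = (2π N)^(2/2) / sqrt(2π·2N) · (N/(2N))^(2N)
     = (2π N)^((2−1)/2) / sqrt(2) · 2^(−2N).
Since 2^2 > 1, the factor 2^(−2N) decays exponentially, so the ratio → 0. Substituting N = 6n gives the stated form.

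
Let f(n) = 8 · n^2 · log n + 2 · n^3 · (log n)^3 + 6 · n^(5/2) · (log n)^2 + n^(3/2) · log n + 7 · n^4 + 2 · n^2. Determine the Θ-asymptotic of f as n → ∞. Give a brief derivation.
f(n) ∈ Θ(n^4)

Compare the terms by growth order. For large n, n^a · (log n)^b dominates n^a' · (log n)^b' iff a > a', or (a = a' and b > b'). Ranking the 6 terms shows the dominant one is 7 · n^4. Hence f(n) ∈ Θ(n^4).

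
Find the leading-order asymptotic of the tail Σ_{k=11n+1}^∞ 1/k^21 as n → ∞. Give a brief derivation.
Σ_{k>11n} 1/k^21 ~ 1/(20 · (11n)^20)

Compare to the integral: ∫_{11n}^∞ x^(−21) dx = [−x^(−20)/20]_{11n}^∞ = 1/((21−1)·(11n)^20). Euler-Maclaurin then gives
  Σ_{k>11n} 1/k^21 = ∫_{11n}^∞ dx/x^21 − 1/(2·(11n)^21) + O(1/(11n)^22).
(Equivalently this is ζ(21) − Σ_{k≤11n} 1/k^21.)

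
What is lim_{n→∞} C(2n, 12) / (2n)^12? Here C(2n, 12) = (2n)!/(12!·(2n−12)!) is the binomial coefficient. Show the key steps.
lim = 1/12! = 1/479001600

With N = 2n → ∞: C(N, 12) / N^12 = [N(N−1)…(N−11)] / (12! · N^12) = (1/12!) · 1 · (1 − 1/(2n)) · … · (1 − 11/(2n)). Each factor → 1 as N → ∞, so the limit is 1/12! = 1/479001600.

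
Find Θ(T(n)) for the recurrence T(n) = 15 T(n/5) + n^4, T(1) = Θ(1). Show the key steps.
T(n) = Θ(n^4)

log_5 15 ≈ 1.683. f(n) = n^4 dominates n^(log_5 15) since 4 > 1.683, and the regularity condition a·f(n/b) = 15·(n/5)^4 = (15/625)·n^4 ≤ c·f(n) holds with c = 15/625 ≈ 0.024 < 1. So this is Case 3: T(n) = Θ(f(n)) = Θ(n^4).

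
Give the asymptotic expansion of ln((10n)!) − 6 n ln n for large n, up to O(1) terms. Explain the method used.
ln((10n)!) − 6 n ln n = 4 n ln n + 10(ln 10 − 1) n + (1/2) ln(2π·10n) + O(1/n)

Stirling: ln((10n)!) = 10n ln(10n) − 10n + (1/2) ln(2π·10n) + O(1/n).
Expand 10n ln(10n) = 10n (ln n + ln 10) = 10n ln n + 10n ln 10.
Subtract 6n ln n: leading term is (10 − 6) n ln n = 4 n ln n. The next term is 10n ln 10 − 10n = 10(ln 10 − 1) n. Then the (1/2) ln(2π·10n) correction.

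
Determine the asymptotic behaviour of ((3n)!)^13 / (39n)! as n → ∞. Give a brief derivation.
((3n)!)^13/(39n)! ~ ((2π·3n)^(12/2) / sqrt(13)) · 13^(−13·3n)  →  0

Write N = 3n. Stirling: N! ~ sqrt(2π N)(N/e)^N and (13N)! ~ sqrt(2π·13N)·(13N/e)^(13N).
  (N!)^13/(13N)! ~ (2π N)^(13/2) (N/e)^(13N) / [sqrt(2π·13N) (13N/e)^(13N)]
     = (2π N)^(13/2) / sqrt(2π·13N) · (N/(13N))^(13N)
     = (2π N)^((13−1)/2) / sqrt(13) · 13^(−13N).
Since 13^13 > 1, the factor 13^(−13N) decays exponentially, so the ratio → 0. Substituting N = 3n gives the stated form.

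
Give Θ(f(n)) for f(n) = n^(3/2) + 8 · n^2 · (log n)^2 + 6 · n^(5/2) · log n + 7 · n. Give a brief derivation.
f(n) ∈ Θ(n^(5/2) · log n)

Compare the terms by growth order. For large n, n^a · (log n)^b dominates n^a' · (log n)^b' iff a > a', or (a = a' and b > b'). Ranking the 4 terms shows the dominant one is 6 · n^(5/2) · log n. Hence f(n) ∈ Θ(n^(5/2) · log n).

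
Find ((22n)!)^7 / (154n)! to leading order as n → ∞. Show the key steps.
((22n)!)^7/(154n)! ~ ((2π·22n)^(6/2) / sqrt(7)) · 7^(−7·22n)  →  0

Write N = 22n. Stirling: N! ~ sqrt(2π N)(N/e)^N and (7N)! ~ sqrt(2π·7N)·(7N/e)^(7N).
  (N!)^7/(7N)! ~ (2π N)^(7/2) (N/e)^(7N) / [sqrt(2π·7N) (7N/e)^(7N)]
     = (2π N)^(7/2) / sqrt(2π·7N) · (N/(7N))^(7N)
     = (2π N)^((7−1)/2) / sqrt(7) · 7^(−7N).
Since 7^7 > 1, the factor 7^(−7N) decays exponentially, so the ratio → 0. Substituting N = 22n gives the stated form.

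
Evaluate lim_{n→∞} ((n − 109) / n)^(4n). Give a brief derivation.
lim = e^(−436)

Rewrite as (1 − 109/n)^(4n). By the standard limit (1 + x/n)^n → e^x, we have (1 − 109/n)^n → e^(−109), and raising to the 4th power gives e^(−436).
More precisely, ln[(1 − 109/n)^(4n)] = 4n · ln(1 − 109/n) = 4n · (-109/n + O(1/n^2)) = -436 + O(1/n) → -436.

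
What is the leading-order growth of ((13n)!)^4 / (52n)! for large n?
((13n)!)^4/(52n)! ~ ((2π·13n)^(3/2) / 2) · 4^(−4·13n)  →  0

Write N = 13n. Stirling: N! ~ sqrt(2π N)(N/e)^N and (4N)! ~ sqrt(2π·4N)·(4N/e)^(4N).
  (N!)^4/(4N)! ~ (2π N)^(4/2) (N/e)^(4N) / [sqrt(2π·4N) (4N/e)^(4N)]
     = (2π N)^(4/2) / sqrt(2π·4N) · (N/(4N))^(4N)
     = (2π N)^((4−1)/2) / 2 · 4^(−4N).
Since 4^4 > 1, the factor 4^(−4N) decays exponentially, so the ratio → 0. Substituting N = 13n gives the stated form.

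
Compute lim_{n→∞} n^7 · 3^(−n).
lim = 0

Exponentials with base > 1 dominate every fixed polynomial: for any fixed c, n^c / 3^n → 0 as n → ∞ (e.g. by the ratio test, or by writing 3^n = e^(n ln 3) and noting e^(n ln 3) / n^c → ∞). Hence n^7 · 3^(−n) = n^7 / 3^n → 0.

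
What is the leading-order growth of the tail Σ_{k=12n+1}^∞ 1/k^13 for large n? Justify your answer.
Σ_{k>12n} 1/k^13 ~ 1/(12 · (12n)^12)

Compare to the integral: ∫_{12n}^∞ x^(−13) dx = [−x^(−12)/12]_{12n}^∞ = 1/((13−1)·(12n)^12). Euler-Maclaurin then gives
  Σ_{k>12n} 1/k^13 = ∫_{12n}^∞ dx/x^13 − 1/(2·(12n)^13) + O(1/(12n)^14).
(Equivalently this is ζ(13) − Σ_{k≤12n} 1/k^13.)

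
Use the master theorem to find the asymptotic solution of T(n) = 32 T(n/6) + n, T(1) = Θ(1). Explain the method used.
T(n) = Θ(n^(log_6 32))

Master theorem: compare f(n) = n to n^(log_6 32) where log_6 32 ≈ 1.934. Since 1 < log_6 32, we have f(n) = O(n^(log_6 32 − ε)) for some ε > 0 — Case 1. Hence T(n) = Θ(n^(log_6 32)).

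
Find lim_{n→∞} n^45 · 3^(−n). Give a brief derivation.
lim = 0

Exponentials with base > 1 dominate every fixed polynomial: for any fixed c, n^c / 3^n → 0 as n → ∞ (e.g. by the ratio test, or by writing 3^n = e^(n ln 3) and noting e^(n ln 3) / n^c → ∞). Hence n^45 · 3^(−n) = n^45 / 3^n → 0.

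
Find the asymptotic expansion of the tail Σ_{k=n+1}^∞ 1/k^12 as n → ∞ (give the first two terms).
Σ_{k>n} 1/k^12 = 1/(11 · n^11) − 1/(2 · n^12) + O(1/n^13)

Compare to the integral: ∫_{n}^∞ x^(−12) dx = [−x^(−11)/11]_{n}^∞ = 1/((12−1)·n^11). The Euler-Maclaurin correction adds −f(n)/2 = −1/(2·n^12). Euler-Maclaurin then gives
  Σ_{k>n} 1/k^12 = ∫_{n}^∞ dx/x^12 − 1/(2·n^12) + O(1/n^13).
(Equivalently this is ζ(12) − Σ_{k≤n} 1/k^12.)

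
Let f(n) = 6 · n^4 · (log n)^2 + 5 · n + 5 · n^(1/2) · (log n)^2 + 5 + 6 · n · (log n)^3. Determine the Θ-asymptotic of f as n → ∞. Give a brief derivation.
f(n) ∈ Θ(n^4 · (log n)^2)

Compare the terms by growth order. For large n, n^a · (log n)^b dominates n^a' · (log n)^b' iff a > a', or (a = a' and b > b'). Ranking the 5 terms shows the dominant one is 6 · n^4 · (log n)^2. Hence f(n) ∈ Θ(n^4 · (log n)^2).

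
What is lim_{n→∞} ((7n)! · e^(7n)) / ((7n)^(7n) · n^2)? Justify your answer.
lim = 0

Stirling: (7n)! ~ sqrt(2π·7n) · (7n/e)^(7n). Hence
  (7n)! · e^(7n) / (7n)^(7n) ~ sqrt(2π·7n).
Dividing by n^2: sqrt(2π·7n) / n^2 = sqrt(2π·7) · n^((1−4)/2), so the expression behaves like sqrt(2π·7) · n^((1−4)/2) → 0.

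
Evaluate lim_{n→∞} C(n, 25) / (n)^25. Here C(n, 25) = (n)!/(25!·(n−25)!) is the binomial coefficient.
lim = 1/25! = 1/15511210043330985984000000

With N = n → ∞: C(N, 25) / N^25 = [N(N−1)…(N−24)] / (25! · N^25) = (1/25!) · 1 · (1 − 1/n) · … · (1 − 24/n). Each factor → 1 as N → ∞, so the limit is 1/25! = 1/15511210043330985984000000.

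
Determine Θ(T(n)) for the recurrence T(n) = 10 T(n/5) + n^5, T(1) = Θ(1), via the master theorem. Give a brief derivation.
T(n) = Θ(n^5)

log_5 10 ≈ 1.431. f(n) = n^5 dominates n^(log_5 10) since 5 > 1.431, and the regularity condition a·f(n/b) = 10·(n/5)^5 = (10/3125)·n^5 ≤ c·f(n) holds with c = 10/3125 ≈ 0.0032 < 1. So this is Case 3: T(n) = Θ(f(n)) = Θ(n^5).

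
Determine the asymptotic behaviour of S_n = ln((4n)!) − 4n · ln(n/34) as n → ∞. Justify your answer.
S_n ~ 4n · (ln 136 − 1) + O(ln n)

Stirling: ln((4n)!) = 4n ln(4n) − 4n + O(ln n).
  S_n = 4n ln(4n) − 4n − 4n ln(n/34) + O(ln n)
      = 4n ln(4n) − 4n ln n + 4n ln 34 − 4n + O(ln n)
      = 4n ln 4 + 4n ln 34 − 4n + O(ln n)
      = 4n (ln 136 − 1) + O(ln n).
Numerically ln(136) − 1 ≈ 3.9127.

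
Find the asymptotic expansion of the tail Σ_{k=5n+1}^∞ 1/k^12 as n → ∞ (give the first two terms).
Σ_{k>5n} 1/k^12 = 1/(11 · (5n)^11) − 1/(2 · (5n)^12) + O(1/(5n)^13)

Compare to the integral: ∫_{5n}^∞ x^(−12) dx = [−x^(−11)/11]_{5n}^∞ = 1/((12−1)·(5n)^11). The Euler-Maclaurin correction adds −f(5n)/2 = −1/(2·(5n)^12). Euler-Maclaurin then gives
  Σ_{k>5n} 1/k^12 = ∫_{5n}^∞ dx/x^12 − 1/(2·(5n)^12) + O(1/(5n)^13).
(Equivalently this is ζ(12) − Σ_{k≤5n} 1/k^12.)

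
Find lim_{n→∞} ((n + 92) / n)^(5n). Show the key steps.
lim = e^460

Rewrite as (1 + 92/n)^(5n). By the standard limit (1 + x/n)^n → e^x, we have (1 + 92/n)^n → e^92, and raising to the 5th power gives e^460.
More precisely, ln[(1 + 92/n)^(5n)] = 5n · ln(1 + 92/n) = 5n · (92/n + O(1/n^2)) = 460 + O(1/n) → 460.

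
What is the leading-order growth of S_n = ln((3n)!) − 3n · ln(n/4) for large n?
S_n ~ 3n · (ln 12 − 1) + O(ln n)

Stirling: ln((3n)!) = 3n ln(3n) − 3n + O(ln n).
  S_n = 3n ln(3n) − 3n − 3n ln(n/4) + O(ln n)
      = 3n ln(3n) − 3n ln n + 3n ln 4 − 3n + O(ln n)
      = 3n ln 3 + 3n ln 4 − 3n + O(ln n)
      = 3n (ln 12 − 1) + O(ln n).
Numerically ln(12) − 1 ≈ 1.4849.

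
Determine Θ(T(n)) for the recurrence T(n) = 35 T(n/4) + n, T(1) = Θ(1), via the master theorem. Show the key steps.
T(n) = Θ(n^(log_4 35))

Master theorem: compare f(n) = n to n^(log_4 35) where log_4 35 ≈ 2.565. Since 1 < log_4 35, we have f(n) = O(n^(log_4 35 − ε)) for some ε > 0 — Case 1. Hence T(n) = Θ(n^(log_4 35)).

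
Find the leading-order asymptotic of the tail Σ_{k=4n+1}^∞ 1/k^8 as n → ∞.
Σ_{k>4n} 1/k^8 ~ 1/(7 · (4n)^7)

Compare to the integral: ∫_{4n}^∞ x^(−8) dx = [−x^(−7)/7]_{4n}^∞ = 1/((8−1)·(4n)^7). Euler-Maclaurin then gives
  Σ_{k>4n} 1/k^8 = ∫_{4n}^∞ dx/x^8 − 1/(2·(4n)^8) + O(1/(4n)^9).
(Equivalently this is ζ(8) − Σ_{k≤4n} 1/k^8.)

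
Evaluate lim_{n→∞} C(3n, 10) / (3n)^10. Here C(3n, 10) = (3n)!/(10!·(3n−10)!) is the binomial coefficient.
lim = 1/10! = 1/3628800

With N = 3n → ∞: C(N, 10) / N^10 = [N(N−1)…(N−9)] / (10! · N^10) = (1/10!) · 1 · (1 − 1/(3n)) · … · (1 − 9/(3n)). Each factor → 1 as N → ∞, so the limit is 1/10! = 1/3628800.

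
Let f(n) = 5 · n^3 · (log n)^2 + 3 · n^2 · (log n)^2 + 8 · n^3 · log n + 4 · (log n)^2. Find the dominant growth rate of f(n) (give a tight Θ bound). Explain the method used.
f(n) ∈ Θ(n^3 · (log n)^2)

Compare the terms by growth order. For large n, n^a · (log n)^b dominates n^a' · (log n)^b' iff a > a', or (a = a' and b > b'). Ranking the 4 terms shows the dominant one is 5 · n^3 · (log n)^2. Hence f(n) ∈ Θ(n^3 · (log n)^2).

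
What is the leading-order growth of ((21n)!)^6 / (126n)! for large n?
((21n)!)^6/(126n)! ~ ((2π·21n)^(5/2) / sqrt(6)) · 6^(−6·21n)  →  0

Write N = 21n. Stirling: N! ~ sqrt(2π N)(N/e)^N and (6N)! ~ sqrt(2π·6N)·(6N/e)^(6N).
  (N!)^6/(6N)! ~ (2π N)^(6/2) (N/e)^(6N) / [sqrt(2π·6N) (6N/e)^(6N)]
     = (2π N)^(6/2) / sqrt(2π·6N) · (N/(6N))^(6N)
     = (2π N)^((6−1)/2) / sqrt(6) · 6^(−6N).
Since 6^6 > 1, the factor 6^(−6N) decays exponentially, so the ratio → 0. Substituting N = 21n gives the stated form.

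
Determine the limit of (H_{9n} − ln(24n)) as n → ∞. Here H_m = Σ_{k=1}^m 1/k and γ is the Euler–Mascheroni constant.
lim = ln(3/8) + γ

By Euler-Maclaurin, H_m = ln m + γ + O(1/m). So
  H_{9n} − ln(24n) = ln(9n) + γ − ln(24n) + O(1/n)
                       = ln(9/24) + γ + O(1/n).
Hence the limit is ln(9/24) + γ (= ln(3/8)).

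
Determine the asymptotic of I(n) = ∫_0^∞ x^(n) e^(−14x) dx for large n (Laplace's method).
I(n) ~ (sqrt(2π·n) / 14) · (n/(14e))^(n)

Write the integrand as exp(n ln x − 14x) and set f(x) = n ln x − 14x. Then f'(x) = n/x − 14 = 0 at x* = n/14, and f''(x*) = −n/x*^2 = −14^2/(n). Laplace's method (interior maximum) gives
  I(n) ~ e^(f(x*)) · sqrt(2π / |f''(x*)|)
        = exp(n ln(n/14) − n) · sqrt(2π · n / 14^2)
        = (n/14)^(n) e^(−n) · sqrt(2π·n) / 14
        = (sqrt(2π·n) / 14) · (n/(14e))^(n).
This matches Γ(n+1)/14^(n+1) with Stirling applied to Γ.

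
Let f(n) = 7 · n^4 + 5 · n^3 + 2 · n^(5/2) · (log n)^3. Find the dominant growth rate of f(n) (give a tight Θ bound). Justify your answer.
f(n) ∈ Θ(n^4)

Compare the terms by growth order. For large n, n^a · (log n)^b dominates n^a' · (log n)^b' iff a > a', or (a = a' and b > b'). Ranking the 3 terms shows the dominant one is 7 · n^4. Hence f(n) ∈ Θ(n^4).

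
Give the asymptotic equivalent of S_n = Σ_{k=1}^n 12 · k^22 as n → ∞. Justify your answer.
S_n ~ 12 · n^23 / 23

By integral comparison (Euler-Maclaurin), Σ_{k=1}^n 12 · k^22 = 12 · ∫_0^n x^22 dx + O(n^22) = 12 · n^23/23 + O(n^22). (Equivalently, Faulhaber's formula gives the same leading term.)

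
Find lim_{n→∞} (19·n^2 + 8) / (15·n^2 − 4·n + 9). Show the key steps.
lim = 19/15

For large n the leading n^2 terms dominate both numerator and denominator. Dividing top and bottom by n^2, every other term tends to 0, leaving 19/15.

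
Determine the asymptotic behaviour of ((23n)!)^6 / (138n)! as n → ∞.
((23n)!)^6/(138n)! ~ ((2π·23n)^(5/2) / sqrt(6)) · 6^(−6·23n)  →  0

Write N = 23n. Stirling: N! ~ sqrt(2π N)(N/e)^N and (6N)! ~ sqrt(2π·6N)·(6N/e)^(6N).
  (N!)^6/(6N)! ~ (2π N)^(6/2) (N/e)^(6N) / [sqrt(2π·6N) (6N/e)^(6N)]
     = (2π N)^(6/2) / sqrt(2π·6N) · (N/(6N))^(6N)
     = (2π N)^((6−1)/2) / sqrt(6) · 6^(−6N).
Since 6^6 > 1, the factor 6^(−6N) decays exponentially, so the ratio → 0. Substituting N = 23n gives the stated form.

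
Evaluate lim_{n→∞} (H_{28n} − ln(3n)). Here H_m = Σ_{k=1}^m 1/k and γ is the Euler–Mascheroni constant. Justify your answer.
lim = ln(28/3) + γ

By Euler-Maclaurin, H_m = ln m + γ + O(1/m). So
  H_{28n} − ln(3n) = ln(28n) + γ − ln(3n) + O(1/n)
                       = ln(28/3) + γ + O(1/n).
Hence the limit is ln(28/3) + γ.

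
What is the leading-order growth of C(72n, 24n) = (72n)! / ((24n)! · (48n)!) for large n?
C(72n, 24n) ~ (27/4)^(24n) · sqrt(3/(4π·24n))

Write N = 24n. Apply Stirling to each factorial:
  (3N)! ~ sqrt(2π·3N) · (3N/e)^(3N),
  N! ~ sqrt(2π N) · (N/e)^N,
  (2N)! ~ sqrt(2π·2N) · (2N/e)^(2N).
The exponential factors combine to (3N)^(3N) / (N^N · (2N)^(2N)) = 3^(3N)/2^(2N) = (3^3/2^2)^N = (27/4)^N.
The square-root prefactors combine to sqrt(2π·3N) / (sqrt(2π N)·sqrt(2π·2N)) = sqrt(3 / (2π·2·N)) = sqrt(3/(4π·24n)).
Substituting N = 24n: C(72n, 24n) ~ (27/4)^(24n) · sqrt(3/(4π·24n)).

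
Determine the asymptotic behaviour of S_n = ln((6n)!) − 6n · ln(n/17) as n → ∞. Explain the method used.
S_n ~ 6n · (ln 102 − 1) + O(ln n)

Stirling: ln((6n)!) = 6n ln(6n) − 6n + O(ln n).
  S_n = 6n ln(6n) − 6n − 6n ln(n/17) + O(ln n)
      = 6n ln(6n) − 6n ln n + 6n ln 17 − 6n + O(ln n)
      = 6n ln 6 + 6n ln 17 − 6n + O(ln n)
      = 6n (ln 102 − 1) + O(ln n).
Numerically ln(102) − 1 ≈ 3.6250.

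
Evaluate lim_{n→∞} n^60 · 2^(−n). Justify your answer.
lim = 0

Exponentials with base > 1 dominate every fixed polynomial: for any fixed c, n^c / 2^n → 0 as n → ∞ (e.g. by the ratio test, or by writing 2^n = e^(n ln 2) and noting e^(n ln 2) / n^c → ∞). Hence n^60 · 2^(−n) = n^60 / 2^n → 0.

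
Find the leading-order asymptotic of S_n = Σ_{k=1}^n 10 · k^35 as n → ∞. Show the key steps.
S_n ~ 5 · n^36 / 18

By integral comparison (Euler-Maclaurin), Σ_{k=1}^n 10 · k^35 = 10 · ∫_0^n x^35 dx + O(n^35) = 10 · n^36/36 = 5 · n^36 / 18 + O(n^35). (Equivalently, Faulhaber's formula gives the same leading term.)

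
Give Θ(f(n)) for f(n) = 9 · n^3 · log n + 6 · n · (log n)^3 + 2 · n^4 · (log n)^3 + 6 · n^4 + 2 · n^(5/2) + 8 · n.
f(n) ∈ Θ(n^4 · (log n)^3)

Compare the terms by growth order. For large n, n^a · (log n)^b dominates n^a' · (log n)^b' iff a > a', or (a = a' and b > b'). Ranking the 6 terms shows the dominant one is 2 · n^4 · (log n)^3. Hence f(n) ∈ Θ(n^4 · (log n)^3).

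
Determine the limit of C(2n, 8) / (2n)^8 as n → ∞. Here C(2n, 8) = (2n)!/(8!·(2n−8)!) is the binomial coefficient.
lim = 1/8! = 1/40320

With N = 2n → ∞: C(N, 8) / N^8 = [N(N−1)…(N−7)] / (8! · N^8) = (1/8!) · 1 · (1 − 1/(2n)) · … · (1 − 7/(2n)). Each factor → 1 as N → ∞, so the limit is 1/8! = 1/40320.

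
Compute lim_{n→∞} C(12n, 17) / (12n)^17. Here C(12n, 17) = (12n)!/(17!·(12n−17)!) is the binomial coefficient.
lim = 1/17! = 1/355687428096000

With N = 12n → ∞: C(N, 17) / N^17 = [N(N−1)…(N−16)] / (17! · N^17) = (1/17!) · 1 · (1 − 1/(12n)) · … · (1 − 16/(12n)). Each factor → 1 as N → ∞, so the limit is 1/17! = 1/355687428096000.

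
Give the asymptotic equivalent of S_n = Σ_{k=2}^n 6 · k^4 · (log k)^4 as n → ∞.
S_n ~ 6 · n^5 · (log n)^4 / 5

By integral comparison, S_n = ∫_1^n 6 · x^4 · (log x)^4 dx + O(n^4 · (log n)^4). For the integral, the leading term of ∫_1^n x^4 (log x)^4 dx is n^5/5 · (log n)^4 (by repeated integration by parts; each step lowers the log-exponent and produces a relatively O(1/log n) correction). Hence S_n ~ 6 · n^5 · (log n)^4 / 5.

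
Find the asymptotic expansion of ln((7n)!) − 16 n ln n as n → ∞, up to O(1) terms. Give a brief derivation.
ln((7n)!) − 16 n ln n = −9 n ln n + 7(ln 7 − 1) n + (1/2) ln(2π·7n) + O(1/n)

Stirling: ln((7n)!) = 7n ln(7n) − 7n + (1/2) ln(2π·7n) + O(1/n).
Expand 7n ln(7n) = 7n (ln n + ln 7) = 7n ln n + 7n ln 7.
Subtract 16n ln n: leading term is (7 − 16) n ln n = −9 n ln n. The next term is 7n ln 7 − 7n = 7(ln 7 − 1) n. Then the (1/2) ln(2π·7n) correction.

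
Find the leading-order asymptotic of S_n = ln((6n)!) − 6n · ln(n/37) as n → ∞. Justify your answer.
S_n ~ 6n · (ln 222 − 1) + O(ln n)

Stirling: ln((6n)!) = 6n ln(6n) − 6n + O(ln n).
  S_n = 6n ln(6n) − 6n − 6n ln(n/37) + O(ln n)
      = 6n ln(6n) − 6n ln n + 6n ln 37 − 6n + O(ln n)
      = 6n ln 6 + 6n ln 37 − 6n + O(ln n)
      = 6n (ln 222 − 1) + O(ln n).
Numerically ln(222) − 1 ≈ 4.4027.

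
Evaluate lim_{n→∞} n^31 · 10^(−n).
lim = 0

Exponentials with base > 1 dominate every fixed polynomial: for any fixed c, n^c / 10^n → 0 as n → ∞ (e.g. by the ratio test, or by writing 10^n = e^(n ln 10) and noting e^(n ln 10) / n^c → ∞). Hence n^31 · 10^(−n) = n^31 / 10^n → 0.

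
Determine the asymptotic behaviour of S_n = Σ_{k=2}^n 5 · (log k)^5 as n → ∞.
S_n ~ 5 · n · (log n)^5

By integral comparison, S_n = ∫_1^n 5 · (log x)^5 dx + O((log n)^5). For the integral, the leading term of ∫_1^n (log x)^5 dx is n · (log n)^5 (by repeated integration by parts; each step lowers the log-exponent and produces a relatively O(1/log n) correction). Hence S_n ~ 5 · n · (log n)^5.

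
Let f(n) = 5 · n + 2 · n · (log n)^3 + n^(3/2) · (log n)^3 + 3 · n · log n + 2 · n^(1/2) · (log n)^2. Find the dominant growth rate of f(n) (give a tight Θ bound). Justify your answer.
f(n) ∈ Θ(n^(3/2) · (log n)^3)

Compare the terms by growth order. For large n, n^a · (log n)^b dominates n^a' · (log n)^b' iff a > a', or (a = a' and b > b'). Ranking the 5 terms shows the dominant one is n^(3/2) · (log n)^3. Hence f(n) ∈ Θ(n^(3/2) · (log n)^3).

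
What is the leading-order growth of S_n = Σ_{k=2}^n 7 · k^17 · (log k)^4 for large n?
S_n ~ 7 · n^18 · (log n)^4 / 18

By integral comparison, S_n = ∫_1^n 7 · x^17 · (log x)^4 dx + O(n^17 · (log n)^4). For the integral, the leading term of ∫_1^n x^17 (log x)^4 dx is n^18/18 · (log n)^4 (by repeated integration by parts; each step lowers the log-exponent and produces a relatively O(1/log n) correction). Hence S_n ~ 7 · n^18 · (log n)^4 / 18.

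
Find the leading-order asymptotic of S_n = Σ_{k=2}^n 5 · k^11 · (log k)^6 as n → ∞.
S_n ~ 5 · n^12 · (log n)^6 / 12

By integral comparison, S_n = ∫_1^n 5 · x^11 · (log x)^6 dx + O(n^11 · (log n)^6). For the integral, the leading term of ∫_1^n x^11 (log x)^6 dx is n^12/12 · (log n)^6 (by repeated integration by parts; each step lowers the log-exponent and produces a relatively O(1/log n) correction). Hence S_n ~ 5 · n^12 · (log n)^6 / 12.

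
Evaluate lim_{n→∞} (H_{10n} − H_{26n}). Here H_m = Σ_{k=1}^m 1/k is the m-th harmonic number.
lim = ln(10/26) = ln(5/13)

Euler-Maclaurin gives H_m = ln m + γ + 1/(2m) + O(1/m^2). The γ and O(1/m) terms cancel in the difference:
  H_{10n} − H_{26n} = ln(10n) − ln(26n) + O(1/n) = ln(10/26) + O(1/n).
Hence the limit is ln(10/26) = ln(5/13).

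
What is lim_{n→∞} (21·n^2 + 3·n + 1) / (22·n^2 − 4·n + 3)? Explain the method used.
lim = 21/22

For large n the leading n^2 terms dominate both numerator and denominator. Dividing top and bottom by n^2, every other term tends to 0, leaving 21/22.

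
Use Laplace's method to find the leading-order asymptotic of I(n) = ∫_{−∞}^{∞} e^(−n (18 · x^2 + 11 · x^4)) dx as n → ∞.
I(n) ~ sqrt(π/(18n))

φ(x) = 18 · x^2 + 11 · x^4 has its unique global minimum at x* = 0 (since φ'(x) = 36x + 44x^3 = 0 only at x = 0 for real x with both coefficients positive, and φ → ∞ as |x| → ∞). At x* = 0, φ(0) = 0 and φ''(0) = 36. Laplace's method then gives
  I(n) ~ sqrt(2π / (n · φ''(0))) · e^(−n φ(0)) = sqrt(2π / (36n)) = sqrt(π/(18n)).
The 11 · x^4 term contributes only at subleading order (an O(1/n) relative correction).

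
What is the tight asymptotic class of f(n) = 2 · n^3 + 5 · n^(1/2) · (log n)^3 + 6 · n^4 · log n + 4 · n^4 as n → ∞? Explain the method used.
f(n) ∈ Θ(n^4 · log n)

Compare the terms by growth order. For large n, n^a · (log n)^b dominates n^a' · (log n)^b' iff a > a', or (a = a' and b > b'). Ranking the 4 terms shows the dominant one is 6 · n^4 · log n. Hence f(n) ∈ Θ(n^4 · log n).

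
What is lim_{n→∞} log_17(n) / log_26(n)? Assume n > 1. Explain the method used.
lim = ln(26) / ln(17) = log_17(26)

Change of base: log_17(n) = ln n / ln 17 and log_26(n) = ln n / ln 26. The ratio is (ln n / ln 17) · (ln 26 / ln n) = ln 26 / ln 17, a constant independent of n. So the limit is ln 26 / ln 17 = log_17(26).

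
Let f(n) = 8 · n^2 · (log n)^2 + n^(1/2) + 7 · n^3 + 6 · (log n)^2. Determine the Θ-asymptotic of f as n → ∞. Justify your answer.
f(n) ∈ Θ(n^3)

Compare the terms by growth order. For large n, n^a · (log n)^b dominates n^a' · (log n)^b' iff a > a', or (a = a' and b > b'). Ranking the 4 terms shows the dominant one is 7 · n^3. Hence f(n) ∈ Θ(n^3).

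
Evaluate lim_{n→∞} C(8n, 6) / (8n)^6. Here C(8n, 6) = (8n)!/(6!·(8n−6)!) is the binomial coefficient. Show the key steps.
lim = 1/6! = 1/720

With N = 8n → ∞: C(N, 6) / N^6 = [N(N−1)…(N−5)] / (6! · N^6) = (1/6!) · 1 · (1 − 1/(8n)) · … · (1 − 5/(8n)). Each factor → 1 as N → ∞, so the limit is 1/6! = 1/720.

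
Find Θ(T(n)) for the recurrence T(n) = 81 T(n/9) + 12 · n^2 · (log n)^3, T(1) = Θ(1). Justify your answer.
T(n) = Θ(n^2 · (log n)^4)

Here log_9 81 = 2 and f(n) = 12 · n^2 · (log n)^3 = Θ(n^(log_9 81) · (log n)^3). This is the extended Case 2 of the master theorem (f matches the critical exponent up to log factors), giving T(n) = Θ(n^(log_9 81) · (log n)^(3+1)) = Θ(n^2 · (log n)^4).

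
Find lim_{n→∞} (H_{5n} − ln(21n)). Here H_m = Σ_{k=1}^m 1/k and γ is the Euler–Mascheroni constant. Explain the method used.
lim = ln(5/21) + γ

By Euler-Maclaurin, H_m = ln m + γ + O(1/m). So
  H_{5n} − ln(21n) = ln(5n) + γ − ln(21n) + O(1/n)
                       = ln(5/21) + γ + O(1/n).
Hence the limit is ln(5/21) + γ.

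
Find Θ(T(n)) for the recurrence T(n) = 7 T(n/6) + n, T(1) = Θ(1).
T(n) = Θ(n^(log_6 7))

Master theorem: compare f(n) = n to n^(log_6 7) where log_6 7 ≈ 1.086. Since 1 < log_6 7, we have f(n) = O(n^(log_6 7 − ε)) for some ε > 0 — Case 1. Hence T(n) = Θ(n^(log_6 7)).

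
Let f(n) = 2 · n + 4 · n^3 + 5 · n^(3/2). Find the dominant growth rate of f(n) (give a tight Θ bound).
f(n) ∈ Θ(n^3)

Compare the terms by growth order. For large n, n^a · (log n)^b dominates n^a' · (log n)^b' iff a > a', or (a = a' and b > b'). Ranking the 3 terms shows the dominant one is 4 · n^3. Hence f(n) ∈ Θ(n^3).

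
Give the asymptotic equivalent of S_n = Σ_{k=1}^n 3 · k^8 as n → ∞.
S_n ~ n^9 / 3

By integral comparison (Euler-Maclaurin), Σ_{k=1}^n 3 · k^8 = 3 · ∫_0^n x^8 dx + O(n^8) = 3 · n^9/9 = n^9 / 3 + O(n^8). (Equivalently, Faulhaber's formula gives the same leading term.)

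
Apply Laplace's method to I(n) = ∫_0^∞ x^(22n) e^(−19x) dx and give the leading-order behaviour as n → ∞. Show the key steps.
I(n) ~ (sqrt(2π·22n) / 19) · (22n/(19e))^(22n)

Write the integrand as exp(22n ln x − 19x) and set f(x) = 22n ln x − 19x. Then f'(x) = 22n/x − 19 = 0 at x* = 22n/19, and f''(x*) = −22n/x*^2 = −19^2/(22n). Laplace's method (interior maximum) gives
  I(n) ~ e^(f(x*)) · sqrt(2π / |f''(x*)|)
        = exp(22n ln(22n/19) − 22n) · sqrt(2π · 22n / 19^2)
        = (22n/19)^(22n) e^(−22n) · sqrt(2π·22n) / 19
        = (sqrt(2π·22n) / 19) · (22n/(19e))^(22n).
This matches Γ(22n+1)/19^(22n+1) with Stirling applied to Γ.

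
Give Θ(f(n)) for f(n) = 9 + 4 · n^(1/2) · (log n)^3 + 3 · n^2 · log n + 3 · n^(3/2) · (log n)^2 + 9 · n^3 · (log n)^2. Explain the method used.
f(n) ∈ Θ(n^3 · (log n)^2)

Compare the terms by growth order. For large n, n^a · (log n)^b dominates n^a' · (log n)^b' iff a > a', or (a = a' and b > b'). Ranking the 5 terms shows the dominant one is 9 · n^3 · (log n)^2. Hence f(n) ∈ Θ(n^3 · (log n)^2).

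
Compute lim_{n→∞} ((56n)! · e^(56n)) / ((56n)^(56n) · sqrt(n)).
lim = sqrt(2π·56)

Stirling: (56n)! ~ sqrt(2π·56n) · (56n/e)^(56n). Hence
  (56n)! · e^(56n) / (56n)^(56n) ~ sqrt(2π·56n).
Dividing by sqrt(n): sqrt(2π·56n) / sqrt(n) = sqrt(2π·56) · n^((1−1)/2), so the limit is sqrt(2π·56).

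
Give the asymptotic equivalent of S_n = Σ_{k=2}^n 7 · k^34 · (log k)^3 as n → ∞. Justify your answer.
S_n ~ n^35 · (log n)^3 / 5

By integral comparison, S_n = ∫_1^n 7 · x^34 · (log x)^3 dx + O(n^34 · (log n)^3). For the integral, the leading term of ∫_1^n x^34 (log x)^3 dx is n^35/35 · (log n)^3 (by repeated integration by parts; each step lowers the log-exponent and produces a relatively O(1/log n) correction). Hence S_n ~ n^35 · (log n)^3 / 5.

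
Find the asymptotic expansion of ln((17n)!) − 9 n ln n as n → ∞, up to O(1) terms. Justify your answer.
ln((17n)!) − 9 n ln n = 8 n ln n + 17(ln 17 − 1) n + (1/2) ln(2π·17n) + O(1/n)

Stirling: ln((17n)!) = 17n ln(17n) − 17n + (1/2) ln(2π·17n) + O(1/n).
Expand 17n ln(17n) = 17n (ln n + ln 17) = 17n ln n + 17n ln 17.
Subtract 9n ln n: leading term is (17 − 9) n ln n = 8 n ln n. The next term is 17n ln 17 − 17n = 17(ln 17 − 1) n. Then the (1/2) ln(2π·17n) correction.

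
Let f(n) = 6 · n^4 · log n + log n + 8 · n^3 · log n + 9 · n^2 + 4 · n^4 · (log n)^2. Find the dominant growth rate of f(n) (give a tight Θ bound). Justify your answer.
f(n) ∈ Θ(n^4 · (log n)^2)

Compare the terms by growth order. For large n, n^a · (log n)^b dominates n^a' · (log n)^b' iff a > a', or (a = a' and b > b'). Ranking the 5 terms shows the dominant one is 4 · n^4 · (log n)^2. Hence f(n) ∈ Θ(n^4 · (log n)^2).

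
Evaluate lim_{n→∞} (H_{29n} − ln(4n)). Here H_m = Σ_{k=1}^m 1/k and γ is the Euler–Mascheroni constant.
lim = ln(29/4) + γ

By Euler-Maclaurin, H_m = ln m + γ + O(1/m). So
  H_{29n} − ln(4n) = ln(29n) + γ − ln(4n) + O(1/n)
                       = ln(29/4) + γ + O(1/n).
Hence the limit is ln(29/4) + γ.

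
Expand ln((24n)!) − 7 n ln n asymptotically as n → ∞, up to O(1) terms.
ln((24n)!) − 7 n ln n = 17 n ln n + 24(ln 24 − 1) n + (1/2) ln(2π·24n) + O(1/n)

Stirling: ln((24n)!) = 24n ln(24n) − 24n + (1/2) ln(2π·24n) + O(1/n).
Expand 24n ln(24n) = 24n (ln n + ln 24) = 24n ln n + 24n ln 24.
Subtract 7n ln n: leading term is (24 − 7) n ln n = 17 n ln n. The next term is 24n ln 24 − 24n = 24(ln 24 − 1) n. Then the (1/2) ln(2π·24n) correction.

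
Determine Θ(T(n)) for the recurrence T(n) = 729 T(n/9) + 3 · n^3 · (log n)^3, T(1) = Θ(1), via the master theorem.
T(n) = Θ(n^3 · (log n)^4)

Here log_9 729 = 3 and f(n) = 3 · n^3 · (log n)^3 = Θ(n^(log_9 729) · (log n)^3). This is the extended Case 2 of the master theorem (f matches the critical exponent up to log factors), giving T(n) = Θ(n^(log_9 729) · (log n)^(3+1)) = Θ(n^3 · (log n)^4).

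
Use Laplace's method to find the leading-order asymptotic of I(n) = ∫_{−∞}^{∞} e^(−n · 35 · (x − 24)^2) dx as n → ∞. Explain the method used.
I(n) = sqrt(π/(35n))

Here φ(x) = 35 · (x − 24)^2 has its unique minimum at x* = 24 with φ(x*) = 0 and φ''(x*) = 70. Laplace's method gives
  I(n) ~ e^(−n φ(x*)) · sqrt(2π / (n · φ''(x*))) = sqrt(2π / (70n)) = sqrt(π/(35n)).
This is exact: substituting u = (x − 24)·sqrt(35n) gives I(n) = (1/sqrt(35n)) ∫_{−∞}^{∞} e^(−u^2) du = sqrt(π/(35n)).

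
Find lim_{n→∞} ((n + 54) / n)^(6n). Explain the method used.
lim = e^324

Rewrite as (1 + 54/n)^(6n). By the standard limit (1 + x/n)^n → e^x, we have (1 + 54/n)^n → e^54, and raising to the 6th power gives e^324.
More precisely, ln[(1 + 54/n)^(6n)] = 6n · ln(1 + 54/n) = 6n · (54/n + O(1/n^2)) = 324 + O(1/n) → 324.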